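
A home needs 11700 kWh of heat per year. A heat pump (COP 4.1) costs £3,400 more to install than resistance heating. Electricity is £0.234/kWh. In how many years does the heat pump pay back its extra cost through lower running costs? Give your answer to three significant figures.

1.64 years

Resistance: 11700 kWh × £0.234 = £2,737.80/yr
Heat pump: 11700 / 4.1 = 2854 kWh in → × £0.234 = £667.76/yr
Annual savings = £2,070.04
Payback = £3,400 / £2,070.04 = 1.64 years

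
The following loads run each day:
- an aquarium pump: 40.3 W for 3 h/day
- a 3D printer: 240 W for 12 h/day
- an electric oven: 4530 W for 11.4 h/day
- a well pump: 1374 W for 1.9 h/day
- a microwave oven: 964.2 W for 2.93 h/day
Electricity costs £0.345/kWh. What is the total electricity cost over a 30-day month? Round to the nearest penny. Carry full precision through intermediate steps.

aquarium pump: 40.3 W × 3 h × 30 d = 3,627 Wh = 3.627 kWh
3D printer: 240 W × 12 h × 30 d = 86,400 Wh = 86.4 kWh
electric oven: 4530 W × 11.4 h × 30 d = 1,549,260 Wh = 1,549 kWh
well pump: 1374 W × 1.9 h × 30 d = 78,318 Wh = 78.32 kWh
microwave oven: 964.2 W × 2.93 h × 30 d = 84,753 Wh = 84.75 kWh
Total energy = 3.627 + 86.4 + 1,549 + 78.32 + 84.75 = 1,802 kWh
Cost = 1,802 kWh × £0.345 = £621.81

£621.81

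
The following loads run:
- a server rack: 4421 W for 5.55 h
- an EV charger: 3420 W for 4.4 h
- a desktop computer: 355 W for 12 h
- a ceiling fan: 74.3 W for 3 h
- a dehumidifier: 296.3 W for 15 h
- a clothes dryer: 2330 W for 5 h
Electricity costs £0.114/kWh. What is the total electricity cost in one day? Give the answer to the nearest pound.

server rack: 4421 W × 5.55 h = 24,537 Wh = 24.54 kWh
EV charger: 3420 W × 4.4 h = 15,048 Wh = 15.05 kWh
desktop computer: 355 W × 12 h = 4,260 Wh = 4.26 kWh
ceiling fan: 74.3 W × 3 h = 223 Wh = 0.2229 kWh
dehumidifier: 296.3 W × 15 h = 4,444 Wh = 4.444 kWh
clothes dryer: 2330 W × 5 h = 11,650 Wh = 11.65 kWh
Total energy = 24.54 + 15.05 + 4.26 + 0.2229 + 4.444 + 11.65 = 60.16 kWh
Cost = 60.16 kWh × £0.114 = £6.86 ≈ £7

£7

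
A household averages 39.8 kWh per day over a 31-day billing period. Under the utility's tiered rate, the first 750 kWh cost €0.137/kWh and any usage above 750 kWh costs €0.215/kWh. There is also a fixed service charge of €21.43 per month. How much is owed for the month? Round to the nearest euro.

Usage = 39.8 kWh/day × 31 days = 1233.8 kWh
First 750 kWh × €0.137 = €102.75
Remaining 483.8 kWh × €0.215 = €104.02
Energy charge = €206.77; + service €21.43 = €228.20 ≈ €228

€228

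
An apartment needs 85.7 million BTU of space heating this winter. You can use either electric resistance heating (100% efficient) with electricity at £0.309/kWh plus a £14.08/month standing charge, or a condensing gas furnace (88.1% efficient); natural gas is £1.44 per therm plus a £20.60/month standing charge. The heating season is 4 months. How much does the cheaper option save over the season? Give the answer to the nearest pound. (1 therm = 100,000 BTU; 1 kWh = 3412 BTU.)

£6334

Heat load = 85.7 × 10⁶ BTU = 85,700,000 BTU
Gas: input = 85,700,000 / 0.881 = 97,275,823 BTU = 972.8 therm → 972.8 × £1.44 = £1,400.77; + 4 × £20.60 standing = £1,483.17
Electric: 85,700,000 BTU / 3412 = 25,120 kWh → × £0.309 = £7,761.23; + 4 × £14.08 standing = £7,817.55
Difference = |£1,483.17 − £7,817.55| = £6,334.37 ≈ £6334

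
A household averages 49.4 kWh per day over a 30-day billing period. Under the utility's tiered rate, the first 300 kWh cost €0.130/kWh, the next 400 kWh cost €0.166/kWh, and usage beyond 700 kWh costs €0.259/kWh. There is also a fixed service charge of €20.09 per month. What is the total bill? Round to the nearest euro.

€328

Usage = 49.4 kWh/day × 30 days = 1482 kWh
First 300 kWh × €0.130 = €39.00
Next 400 kWh × €0.166 = €66.40
Remaining 782 kWh × €0.259 = €202.54
Energy charge = €307.94; + service €20.09 = €328.03 ≈ €328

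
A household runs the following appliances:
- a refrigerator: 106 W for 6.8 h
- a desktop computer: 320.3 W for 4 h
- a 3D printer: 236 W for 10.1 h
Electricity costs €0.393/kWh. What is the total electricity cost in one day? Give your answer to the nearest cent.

€1.72

refrigerator: 106 W × 6.8 h = 721 Wh = 0.7208 kWh
desktop computer: 320.3 W × 4 h = 1,281 Wh = 1.281 kWh
3D printer: 236 W × 10.1 h = 2,384 Wh = 2.384 kWh
Total energy = 0.7208 + 1.281 + 2.384 = 4.386 kWh
Cost = 4.386 kWh × €0.393 = €1.72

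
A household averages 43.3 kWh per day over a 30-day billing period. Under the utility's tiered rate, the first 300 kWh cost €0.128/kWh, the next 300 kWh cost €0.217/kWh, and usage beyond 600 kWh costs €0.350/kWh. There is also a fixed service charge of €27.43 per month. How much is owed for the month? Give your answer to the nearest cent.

€375.58

Usage = 43.3 kWh/day × 30 days = 1299 kWh
First 300 kWh × €0.128 = €38.40
Next 300 kWh × €0.217 = €65.10
Remaining 699 kWh × €0.350 = €244.65
Energy charge = €348.15; + service €27.43 = €375.58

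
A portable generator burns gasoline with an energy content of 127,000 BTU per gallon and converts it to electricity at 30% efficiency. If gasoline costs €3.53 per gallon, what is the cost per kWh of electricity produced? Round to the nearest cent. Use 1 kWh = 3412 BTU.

Electrical output per gallon = 127,000 BTU × 0.30 / 3412 BTU/kWh = 11.17 kWh
Cost per kWh = €3.53 / 11.17 kWh = €0.316

€0.32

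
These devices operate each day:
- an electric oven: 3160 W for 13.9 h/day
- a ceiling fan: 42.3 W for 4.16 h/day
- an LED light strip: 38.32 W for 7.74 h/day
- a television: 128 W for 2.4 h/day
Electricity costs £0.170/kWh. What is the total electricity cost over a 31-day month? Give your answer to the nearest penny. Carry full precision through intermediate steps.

electric oven: 3160 W × 13.9 h × 31 d = 1,361,644 Wh = 1,362 kWh
ceiling fan: 42.3 W × 4.16 h × 31 d = 5,455 Wh = 5.455 kWh
LED light strip: 38.32 W × 7.74 h × 31 d = 9,195 Wh = 9.195 kWh
television: 128 W × 2.4 h × 31 d = 9,523 Wh = 9.523 kWh
Total energy = 1,362 + 5.455 + 9.195 + 9.523 = 1,386 kWh
Cost = 1,386 kWh × £0.170 = £235.59

£235.59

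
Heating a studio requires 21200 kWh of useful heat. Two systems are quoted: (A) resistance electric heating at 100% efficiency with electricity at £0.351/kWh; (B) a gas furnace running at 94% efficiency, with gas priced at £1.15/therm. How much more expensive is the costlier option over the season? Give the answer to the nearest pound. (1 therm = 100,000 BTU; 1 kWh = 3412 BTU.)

Heat load = 21200 kWh × 3412 = 72,334,400 BTU
Gas: input = 72,334,400 / 0.94 = 76,951,489 BTU = 769.5 therm → 769.5 × £1.15 = £884.94
Electric: 72,334,400 BTU / 3412 = 21,200 kWh → × £0.351 = £7,441.20
Difference = |£884.94 − £7,441.20| = £6,556.26 ≈ £6556

£6556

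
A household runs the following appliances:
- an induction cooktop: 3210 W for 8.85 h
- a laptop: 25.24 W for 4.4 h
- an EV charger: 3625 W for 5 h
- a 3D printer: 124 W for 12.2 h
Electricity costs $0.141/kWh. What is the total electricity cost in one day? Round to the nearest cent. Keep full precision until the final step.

induction cooktop: 3210 W × 8.85 h = 28,408 Wh = 28.41 kWh
laptop: 25.24 W × 4.4 h = 111 Wh = 0.1111 kWh
EV charger: 3625 W × 5 h = 18,125 Wh = 18.12 kWh
3D printer: 124 W × 12.2 h = 1,513 Wh = 1.513 kWh
Total energy = 28.41 + 0.1111 + 18.12 + 1.513 = 48.16 kWh
Cost = 48.16 kWh × $0.141 = $6.79

$6.79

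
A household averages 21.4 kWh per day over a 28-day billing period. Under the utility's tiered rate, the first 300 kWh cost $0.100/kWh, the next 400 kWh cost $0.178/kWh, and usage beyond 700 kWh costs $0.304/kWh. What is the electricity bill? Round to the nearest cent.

Usage = 21.4 kWh/day × 28 days = 599.2 kWh
First 300 kWh × $0.100 = $30.00
Next 299.2 kWh × $0.178 = $53.26
Remaining tier: 0 kWh (not reached)
Total = $83.26

$83.26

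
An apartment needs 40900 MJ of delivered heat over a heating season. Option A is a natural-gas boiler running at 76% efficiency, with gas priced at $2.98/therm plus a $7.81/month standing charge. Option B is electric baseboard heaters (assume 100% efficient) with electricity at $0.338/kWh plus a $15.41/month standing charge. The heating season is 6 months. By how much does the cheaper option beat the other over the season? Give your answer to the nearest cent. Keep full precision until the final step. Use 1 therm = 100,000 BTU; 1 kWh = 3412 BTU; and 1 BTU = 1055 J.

$2365.91

Heat load = 40900 MJ = 40,900,000,000 J / 1055 = 38,767,773 BTU
Gas: input = 38,767,773 / 0.76 = 51,010,227 BTU = 510.1 therm → 510.1 × $2.98 = $1,520.10; + 6 × $7.81 standing = $1,566.96
Electric: 38,767,773 BTU / 3412 = 11,360 kWh → × $0.338 = $3,840.42; + 6 × $15.41 standing = $3,932.88
Difference = |$1,566.96 − $3,932.88| = $2,365.91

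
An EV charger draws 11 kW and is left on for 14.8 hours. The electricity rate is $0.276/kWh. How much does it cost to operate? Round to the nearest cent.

$44.93

Energy = 11000 W × 14.8 h = 162,800 Wh = 162.8 kWh
Cost = 162.8 kWh × $0.276/kWh = $44.93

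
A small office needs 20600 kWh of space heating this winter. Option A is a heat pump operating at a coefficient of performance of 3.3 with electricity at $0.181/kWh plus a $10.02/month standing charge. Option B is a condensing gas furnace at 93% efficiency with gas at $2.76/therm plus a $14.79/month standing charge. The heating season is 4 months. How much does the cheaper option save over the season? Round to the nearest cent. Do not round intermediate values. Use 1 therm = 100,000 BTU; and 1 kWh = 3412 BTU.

$975.14

Heat load = 20600 kWh × 3412 = 70,287,200 BTU
Gas: input = 70,287,200 / 0.93 = 75,577,634 BTU = 755.8 therm → 755.8 × $2.76 = $2,085.94; + 4 × $14.79 standing = $2,145.10
Heat pump: 70,287,200 BTU / 3412 = 20,600 kWh heat; / 3.3 = 6,242 kWh in → × $0.181 = $1,129.88; + 4 × $10.02 standing = $1,169.96
Difference = |$2,145.10 − $1,169.96| = $975.14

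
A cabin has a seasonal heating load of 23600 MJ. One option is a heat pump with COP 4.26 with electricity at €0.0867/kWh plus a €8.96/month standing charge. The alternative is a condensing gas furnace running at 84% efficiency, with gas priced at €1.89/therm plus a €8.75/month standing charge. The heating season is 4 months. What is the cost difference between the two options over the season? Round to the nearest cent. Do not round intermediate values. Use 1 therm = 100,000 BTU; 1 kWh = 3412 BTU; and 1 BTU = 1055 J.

€369.05

Heat load = 23600 MJ = 23,600,000,000 J / 1055 = 22,369,668 BTU
Gas: input = 22,369,668 / 0.84 = 26,630,557 BTU = 266.3 therm → 266.3 × €1.89 = €503.32; + 4 × €8.75 standing = €538.32
Heat pump: 22,369,668 BTU / 3412 = 6,556 kWh heat; / 4.26 = 1,539 kWh in → × €0.0867 = €133.43; + 4 × €8.96 standing = €169.27
Difference = |€538.32 − €169.27| = €369.05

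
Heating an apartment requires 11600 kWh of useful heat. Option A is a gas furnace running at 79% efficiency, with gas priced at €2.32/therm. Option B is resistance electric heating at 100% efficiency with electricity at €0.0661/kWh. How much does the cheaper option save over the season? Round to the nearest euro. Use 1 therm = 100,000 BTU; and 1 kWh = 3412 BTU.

Heat load = 11600 kWh × 3412 = 39,579,200 BTU
Gas: input = 39,579,200 / 0.79 = 50,100,253 BTU = 501 therm → 501 × €2.32 = €1,162.33
Electric: 39,579,200 BTU / 3412 = 11,600 kWh → × €0.0661 = €766.76
Difference = |€1,162.33 − €766.76| = €395.57 ≈ €396

€396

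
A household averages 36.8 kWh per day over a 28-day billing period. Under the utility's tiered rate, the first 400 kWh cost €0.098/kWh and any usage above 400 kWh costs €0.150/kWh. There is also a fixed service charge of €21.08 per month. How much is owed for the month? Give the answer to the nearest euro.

€155

Usage = 36.8 kWh/day × 28 days = 1030.4 kWh
First 400 kWh × €0.098 = €39.20
Remaining 630.4 kWh × €0.150 = €94.56
Energy charge = €133.76; + service €21.08 = €154.84 ≈ €155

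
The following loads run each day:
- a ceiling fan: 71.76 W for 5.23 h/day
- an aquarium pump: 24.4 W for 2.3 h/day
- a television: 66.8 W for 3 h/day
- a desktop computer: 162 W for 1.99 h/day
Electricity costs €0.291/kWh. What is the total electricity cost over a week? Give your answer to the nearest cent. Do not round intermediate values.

€1.94

ceiling fan: 71.76 W × 5.23 h × 7 d = 2,627 Wh = 2.627 kWh
aquarium pump: 24.4 W × 2.3 h × 7 d = 393 Wh = 0.3928 kWh
television: 66.8 W × 3 h × 7 d = 1,403 Wh = 1.403 kWh
desktop computer: 162 W × 1.99 h × 7 d = 2,257 Wh = 2.257 kWh
Total energy = 2.627 + 0.3928 + 1.403 + 2.257 = 6.679 kWh
Cost = 6.679 kWh × €0.291 = €1.94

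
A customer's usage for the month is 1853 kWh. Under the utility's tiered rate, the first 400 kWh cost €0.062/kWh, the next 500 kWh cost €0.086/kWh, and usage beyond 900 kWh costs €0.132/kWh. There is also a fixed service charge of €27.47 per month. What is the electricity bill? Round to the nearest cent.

First 400 kWh × €0.062 = €24.80
Next 500 kWh × €0.086 = €43.00
Remaining 953 kWh × €0.132 = €125.80
Energy charge = €193.60; + service €27.47 = €221.07

€221.07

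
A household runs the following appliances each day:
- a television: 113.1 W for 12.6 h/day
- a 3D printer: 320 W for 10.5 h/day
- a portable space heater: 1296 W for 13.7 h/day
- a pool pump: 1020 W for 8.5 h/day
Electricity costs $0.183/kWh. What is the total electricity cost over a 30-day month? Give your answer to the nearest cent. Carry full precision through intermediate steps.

television: 113.1 W × 12.6 h × 30 d = 42,752 Wh = 42.75 kWh
3D printer: 320 W × 10.5 h × 30 d = 100,800 Wh = 100.8 kWh
portable space heater: 1296 W × 13.7 h × 30 d = 532,656 Wh = 532.7 kWh
pool pump: 1020 W × 8.5 h × 30 d = 260,100 Wh = 260.1 kWh
Total energy = 42.75 + 100.8 + 532.7 + 260.1 = 936.3 kWh
Cost = 936.3 kWh × $0.183 = $171.34

$171.34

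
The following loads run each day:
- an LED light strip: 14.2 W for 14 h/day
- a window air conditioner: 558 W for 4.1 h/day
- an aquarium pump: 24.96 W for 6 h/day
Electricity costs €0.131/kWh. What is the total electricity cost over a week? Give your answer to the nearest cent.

LED light strip: 14.2 W × 14 h × 7 d = 1,392 Wh = 1.392 kWh
window air conditioner: 558 W × 4.1 h × 7 d = 16,015 Wh = 16.01 kWh
aquarium pump: 24.96 W × 6 h × 7 d = 1,048 Wh = 1.048 kWh
Total energy = 1.392 + 16.01 + 1.048 = 18.45 kWh
Cost = 18.45 kWh × €0.131 = €2.42

€2.42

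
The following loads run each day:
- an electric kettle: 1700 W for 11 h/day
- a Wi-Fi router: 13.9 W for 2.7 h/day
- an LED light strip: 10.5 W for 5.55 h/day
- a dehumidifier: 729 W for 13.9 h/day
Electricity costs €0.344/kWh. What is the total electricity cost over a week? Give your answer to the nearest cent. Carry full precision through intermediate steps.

€69.66

electric kettle: 1700 W × 11 h × 7 d = 130,900 Wh = 130.9 kWh
Wi-Fi router: 13.9 W × 2.7 h × 7 d = 263 Wh = 0.2627 kWh
LED light strip: 10.5 W × 5.55 h × 7 d = 408 Wh = 0.4079 kWh
dehumidifier: 729 W × 13.9 h × 7 d = 70,932 Wh = 70.93 kWh
Total energy = 130.9 + 0.2627 + 0.4079 + 70.93 = 202.5 kWh
Cost = 202.5 kWh × €0.344 = €69.66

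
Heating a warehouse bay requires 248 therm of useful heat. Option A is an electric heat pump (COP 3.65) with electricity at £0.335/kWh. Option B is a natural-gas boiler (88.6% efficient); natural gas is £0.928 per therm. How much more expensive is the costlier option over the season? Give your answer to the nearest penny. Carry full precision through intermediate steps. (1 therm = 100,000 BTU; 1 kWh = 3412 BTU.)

Heat load = 248 therm × 100,000 = 24,800,000 BTU
Gas: input = 24,800,000 / 0.886 = 27,990,971 BTU = 279.9 therm → 279.9 × £0.928 = £259.76
Heat pump: 24,800,000 BTU / 3412 = 7,268 kWh heat; / 3.65 = 1,991 kWh in → × £0.335 = £667.11
Difference = |£259.76 − £667.11| = £407.35

£407.35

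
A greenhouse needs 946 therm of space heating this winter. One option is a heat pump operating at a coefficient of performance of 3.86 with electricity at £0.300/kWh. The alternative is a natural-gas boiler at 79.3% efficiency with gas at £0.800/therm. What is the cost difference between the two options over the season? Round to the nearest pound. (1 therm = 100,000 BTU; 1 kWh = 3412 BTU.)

£1200

Heat load = 946 therm × 100,000 = 94,600,000 BTU
Gas: input = 94,600,000 / 0.793 = 119,293,821 BTU = 1,193 therm → 1,193 × £0.800 = £954.35
Heat pump: 94,600,000 BTU / 3412 = 27,730 kWh heat; / 3.86 = 7,183 kWh in → × £0.300 = £2,154.85
Difference = |£954.35 − £2,154.85| = £1,200.49 ≈ £1200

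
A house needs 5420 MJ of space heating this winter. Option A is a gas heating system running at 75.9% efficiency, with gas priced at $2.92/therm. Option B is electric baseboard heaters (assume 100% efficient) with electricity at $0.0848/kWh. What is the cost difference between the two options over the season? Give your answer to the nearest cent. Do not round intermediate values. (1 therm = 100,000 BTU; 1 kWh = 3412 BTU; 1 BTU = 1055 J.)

Heat load = 5420 MJ = 5,420,000,000 J / 1055 = 5,137,441 BTU
Gas: input = 5,137,441 / 0.759 = 6,768,697 BTU = 67.69 therm → 67.69 × $2.92 = $197.65
Electric: 5,137,441 BTU / 3412 = 1,506 kWh → × $0.0848 = $127.68
Difference = |$197.65 − $127.68| = $69.96

$69.96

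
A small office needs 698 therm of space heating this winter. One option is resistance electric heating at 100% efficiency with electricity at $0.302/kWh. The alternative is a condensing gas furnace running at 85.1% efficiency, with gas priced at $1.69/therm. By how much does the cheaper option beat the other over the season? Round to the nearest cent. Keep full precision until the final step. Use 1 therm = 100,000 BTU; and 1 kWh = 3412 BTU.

Heat load = 698 therm × 100,000 = 69,800,000 BTU
Gas: input = 69,800,000 / 0.851 = 82,021,152 BTU = 820.2 therm → 820.2 × $1.69 = $1,386.16
Electric: 69,800,000 BTU / 3412 = 20,460 kWh → × $0.302 = $6,178.08
Difference = |$1,386.16 − $6,178.08| = $4,791.92

$4791.92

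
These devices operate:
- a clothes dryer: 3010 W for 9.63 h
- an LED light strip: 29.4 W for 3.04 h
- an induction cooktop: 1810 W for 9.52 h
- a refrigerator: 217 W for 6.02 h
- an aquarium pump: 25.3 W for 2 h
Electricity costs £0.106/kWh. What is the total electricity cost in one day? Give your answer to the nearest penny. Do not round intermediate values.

£5.05

clothes dryer: 3010 W × 9.63 h = 28,986 Wh = 28.99 kWh
LED light strip: 29.4 W × 3.04 h = 89 Wh = 0.08938 kWh
induction cooktop: 1810 W × 9.52 h = 17,231 Wh = 17.23 kWh
refrigerator: 217 W × 6.02 h = 1,306 Wh = 1.306 kWh
aquarium pump: 25.3 W × 2 h = 51 Wh = 0.0506 kWh
Total energy = 28.99 + 0.08938 + 17.23 + 1.306 + 0.0506 = 47.66 kWh
Cost = 47.66 kWh × £0.106 = £5.05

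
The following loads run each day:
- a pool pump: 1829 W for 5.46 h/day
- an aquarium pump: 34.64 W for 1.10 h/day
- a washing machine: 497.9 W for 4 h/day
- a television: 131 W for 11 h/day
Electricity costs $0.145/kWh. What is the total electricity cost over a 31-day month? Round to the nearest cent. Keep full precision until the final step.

$60.49

pool pump: 1829 W × 5.46 h × 31 d = 309,577 Wh = 309.6 kWh
aquarium pump: 34.64 W × 1.10 h × 31 d = 1,181 Wh = 1.181 kWh
washing machine: 497.9 W × 4 h × 31 d = 61,740 Wh = 61.74 kWh
television: 131 W × 11 h × 31 d = 44,671 Wh = 44.67 kWh
Total energy = 309.6 + 1.181 + 61.74 + 44.67 = 417.2 kWh
Cost = 417.2 kWh × $0.145 = $60.49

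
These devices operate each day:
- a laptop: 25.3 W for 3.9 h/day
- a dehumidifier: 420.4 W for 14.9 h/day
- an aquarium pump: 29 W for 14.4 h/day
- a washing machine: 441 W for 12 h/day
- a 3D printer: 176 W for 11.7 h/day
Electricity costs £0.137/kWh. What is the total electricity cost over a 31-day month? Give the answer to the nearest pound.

£60

laptop: 25.3 W × 3.9 h × 31 d = 3,059 Wh = 3.059 kWh
dehumidifier: 420.4 W × 14.9 h × 31 d = 194,183 Wh = 194.2 kWh
aquarium pump: 29 W × 14.4 h × 31 d = 12,946 Wh = 12.95 kWh
washing machine: 441 W × 12 h × 31 d = 164,052 Wh = 164.1 kWh
3D printer: 176 W × 11.7 h × 31 d = 63,835 Wh = 63.84 kWh
Total energy = 3.059 + 194.2 + 12.95 + 164.1 + 63.84 = 438.1 kWh
Cost = 438.1 kWh × £0.137 = £60.02 ≈ £60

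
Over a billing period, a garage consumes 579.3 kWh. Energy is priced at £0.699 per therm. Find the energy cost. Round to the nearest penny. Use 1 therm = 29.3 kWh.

£13.82

579.3 kWh × (0.03413 therm/kWh) = 19.77 therm
Cost = 19.77 therm × £0.699/therm = £13.82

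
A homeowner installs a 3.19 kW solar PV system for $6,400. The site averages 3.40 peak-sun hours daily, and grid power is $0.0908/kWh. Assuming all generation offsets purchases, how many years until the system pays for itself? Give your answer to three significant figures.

Daily generation = 3.19 kW × 3.40 h = 10.85 kWh
Annual generation = 10.85 × 365 = 3958.8 kWh
Annual savings = 3958.8 × $0.0908 = $359.46
Payback = $6,400 / $359.46 = 17.8 years

17.8 years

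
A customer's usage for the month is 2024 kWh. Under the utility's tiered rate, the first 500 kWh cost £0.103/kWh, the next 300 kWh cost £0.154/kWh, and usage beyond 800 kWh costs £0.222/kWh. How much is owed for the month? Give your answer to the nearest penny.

£369.43

First 500 kWh × £0.103 = £51.50
Next 300 kWh × £0.154 = £46.20
Remaining 1224 kWh × £0.222 = £271.73
Total = £369.43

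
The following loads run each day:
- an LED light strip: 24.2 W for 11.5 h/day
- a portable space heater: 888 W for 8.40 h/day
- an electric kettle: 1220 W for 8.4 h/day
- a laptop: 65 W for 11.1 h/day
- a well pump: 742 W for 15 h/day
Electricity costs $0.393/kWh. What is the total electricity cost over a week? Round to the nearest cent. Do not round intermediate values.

LED light strip: 24.2 W × 11.5 h × 7 d = 1,948 Wh = 1.948 kWh
portable space heater: 888 W × 8.40 h × 7 d = 52,214 Wh = 52.21 kWh
electric kettle: 1220 W × 8.4 h × 7 d = 71,736 Wh = 71.74 kWh
laptop: 65 W × 11.1 h × 7 d = 5,050 Wh = 5.051 kWh
well pump: 742 W × 15 h × 7 d = 77,910 Wh = 77.91 kWh
Total energy = 1.948 + 52.21 + 71.74 + 5.051 + 77.91 = 208.9 kWh
Cost = 208.9 kWh × $0.393 = $82.08

$82.08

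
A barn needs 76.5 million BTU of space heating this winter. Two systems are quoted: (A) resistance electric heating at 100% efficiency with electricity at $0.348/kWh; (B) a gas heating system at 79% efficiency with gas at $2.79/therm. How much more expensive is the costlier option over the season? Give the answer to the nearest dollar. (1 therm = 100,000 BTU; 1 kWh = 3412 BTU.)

$5101

Heat load = 76.5 × 10⁶ BTU = 76,500,000 BTU
Gas: input = 76,500,000 / 0.79 = 96,835,443 BTU = 968.4 therm → 968.4 × $2.79 = $2,701.71
Electric: 76,500,000 BTU / 3412 = 22,420 kWh → × $0.348 = $7,802.46
Difference = |$2,701.71 − $7,802.46| = $5,100.75 ≈ $5101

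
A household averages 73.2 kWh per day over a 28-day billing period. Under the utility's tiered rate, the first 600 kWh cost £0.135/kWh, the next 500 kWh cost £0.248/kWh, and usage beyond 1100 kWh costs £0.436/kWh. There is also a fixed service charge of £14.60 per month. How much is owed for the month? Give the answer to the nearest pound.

Usage = 73.2 kWh/day × 28 days = 2049.6 kWh
First 600 kWh × £0.135 = £81.00
Next 500 kWh × £0.248 = £124.00
Remaining 949.6 kWh × £0.436 = £414.03
Energy charge = £619.03; + service £14.60 = £633.63 ≈ £634

£634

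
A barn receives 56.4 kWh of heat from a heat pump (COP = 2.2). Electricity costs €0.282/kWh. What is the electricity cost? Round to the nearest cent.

€7.23

Electrical input = 56.4 kWh / 2.2 = 25.64 kWh
Cost = 25.64 × €0.282/kWh = €7.23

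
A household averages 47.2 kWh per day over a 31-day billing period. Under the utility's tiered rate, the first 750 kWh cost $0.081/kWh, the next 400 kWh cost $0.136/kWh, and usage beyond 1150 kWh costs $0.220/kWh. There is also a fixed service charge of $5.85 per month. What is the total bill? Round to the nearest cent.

$189.90

Usage = 47.2 kWh/day × 31 days = 1463.2 kWh
First 750 kWh × $0.081 = $60.75
Next 400 kWh × $0.136 = $54.40
Remaining 313.2 kWh × $0.220 = $68.90
Energy charge = $184.05; + service $5.85 = $189.90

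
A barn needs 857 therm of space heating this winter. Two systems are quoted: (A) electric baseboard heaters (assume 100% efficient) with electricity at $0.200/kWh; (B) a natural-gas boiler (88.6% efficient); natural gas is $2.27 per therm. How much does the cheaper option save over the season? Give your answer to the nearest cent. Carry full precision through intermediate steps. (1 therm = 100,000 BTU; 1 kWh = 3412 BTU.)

$2827.75

Heat load = 857 therm × 100,000 = 85,700,000 BTU
Gas: input = 85,700,000 / 0.886 = 96,726,862 BTU = 967.3 therm → 967.3 × $2.27 = $2,195.70
Electric: 85,700,000 BTU / 3412 = 25,120 kWh → × $0.200 = $5,023.45
Difference = |$2,195.70 − $5,023.45| = $2,827.75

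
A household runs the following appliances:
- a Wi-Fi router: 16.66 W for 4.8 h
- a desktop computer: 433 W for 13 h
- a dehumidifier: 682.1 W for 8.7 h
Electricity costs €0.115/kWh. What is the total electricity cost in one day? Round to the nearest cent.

Wi-Fi router: 16.66 W × 4.8 h = 80 Wh = 0.07997 kWh
desktop computer: 433 W × 13 h = 5,629 Wh = 5.629 kWh
dehumidifier: 682.1 W × 8.7 h = 5,934 Wh = 5.934 kWh
Total energy = 0.07997 + 5.629 + 5.934 = 11.64 kWh
Cost = 11.64 kWh × €0.115 = €1.34

€1.34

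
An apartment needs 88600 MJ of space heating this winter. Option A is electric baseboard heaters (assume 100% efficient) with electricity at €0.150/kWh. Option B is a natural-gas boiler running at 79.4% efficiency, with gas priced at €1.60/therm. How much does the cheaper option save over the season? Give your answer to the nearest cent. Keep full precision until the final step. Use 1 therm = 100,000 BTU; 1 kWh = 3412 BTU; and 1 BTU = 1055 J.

€1999.70

Heat load = 88600 MJ = 88,600,000,000 J / 1055 = 83,981,043 BTU
Gas: input = 83,981,043 / 0.794 = 105,769,575 BTU = 1,058 therm → 1,058 × €1.60 = €1,692.31
Electric: 83,981,043 BTU / 3412 = 24,610 kWh → × €0.150 = €3,692.02
Difference = |€1,692.31 − €3,692.02| = €1,999.70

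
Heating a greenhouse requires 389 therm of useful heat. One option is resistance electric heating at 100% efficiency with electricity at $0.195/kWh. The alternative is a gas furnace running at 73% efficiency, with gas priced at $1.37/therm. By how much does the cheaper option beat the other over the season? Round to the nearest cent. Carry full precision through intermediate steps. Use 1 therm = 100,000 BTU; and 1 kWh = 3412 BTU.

$1493.14

Heat load = 389 therm × 100,000 = 38,900,000 BTU
Gas: input = 38,900,000 / 0.73 = 53,287,671 BTU = 532.9 therm → 532.9 × $1.37 = $730.04
Electric: 38,900,000 BTU / 3412 = 11,400 kWh → × $0.195 = $2,223.18
Difference = |$730.04 − $2,223.18| = $1,493.14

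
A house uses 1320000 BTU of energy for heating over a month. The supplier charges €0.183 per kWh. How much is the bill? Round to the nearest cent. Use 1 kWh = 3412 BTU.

€70.80

1320000 BTU × (0.00029308 kWh/BTU) = 386.9 kWh
Cost = 386.9 kWh × €0.183/kWh = €70.80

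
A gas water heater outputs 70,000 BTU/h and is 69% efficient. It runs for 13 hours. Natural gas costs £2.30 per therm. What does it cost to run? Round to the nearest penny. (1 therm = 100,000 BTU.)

Heat delivered = 70,000 BTU/h × 13 h = 910,000 BTU
Gas input = 910,000 / 0.69 = 1,318,841 BTU
= 1,318,841 / 100,000 = 13.19 therm
Cost = 13.19 × £2.30/therm = £30.33

£30.33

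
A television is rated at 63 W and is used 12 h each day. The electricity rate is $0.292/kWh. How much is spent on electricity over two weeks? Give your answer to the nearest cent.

$3.09

Energy = 63 W × 12 h/day × 14 days = 10,584 Wh = 10.58 kWh
Cost = 10.58 kWh × $0.292/kWh = $3.09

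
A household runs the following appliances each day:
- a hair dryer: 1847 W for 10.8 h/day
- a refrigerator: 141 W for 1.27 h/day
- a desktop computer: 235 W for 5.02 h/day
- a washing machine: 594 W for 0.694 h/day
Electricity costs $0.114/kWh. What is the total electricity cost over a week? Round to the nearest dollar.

$17

hair dryer: 1847 W × 10.8 h × 7 d = 139,633 Wh = 139.6 kWh
refrigerator: 141 W × 1.27 h × 7 d = 1,253 Wh = 1.253 kWh
desktop computer: 235 W × 5.02 h × 7 d = 8,258 Wh = 8.258 kWh
washing machine: 594 W × 0.694 h × 7 d = 2,886 Wh = 2.886 kWh
Total energy = 139.6 + 1.253 + 8.258 + 2.886 = 152 kWh
Cost = 152 kWh × $0.114 = $17.33 ≈ $17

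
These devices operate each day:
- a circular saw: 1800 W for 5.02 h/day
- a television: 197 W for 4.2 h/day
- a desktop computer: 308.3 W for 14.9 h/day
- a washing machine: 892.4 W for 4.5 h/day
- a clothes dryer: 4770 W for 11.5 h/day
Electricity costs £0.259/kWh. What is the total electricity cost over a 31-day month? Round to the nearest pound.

circular saw: 1800 W × 5.02 h × 31 d = 280,116 Wh = 280.1 kWh
television: 197 W × 4.2 h × 31 d = 25,649 Wh = 25.65 kWh
desktop computer: 308.3 W × 14.9 h × 31 d = 142,404 Wh = 142.4 kWh
washing machine: 892.4 W × 4.5 h × 31 d = 124,490 Wh = 124.5 kWh
clothes dryer: 4770 W × 11.5 h × 31 d = 1,700,505 Wh = 1,701 kWh
Total energy = 280.1 + 25.65 + 142.4 + 124.5 + 1,701 = 2,273 kWh
Cost = 2,273 kWh × £0.259 = £588.75 ≈ £589

£589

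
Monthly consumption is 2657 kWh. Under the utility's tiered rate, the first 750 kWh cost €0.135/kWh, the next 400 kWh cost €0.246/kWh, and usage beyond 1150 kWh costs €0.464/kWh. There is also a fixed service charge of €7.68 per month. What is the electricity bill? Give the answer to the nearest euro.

€907

First 750 kWh × €0.135 = €101.25
Next 400 kWh × €0.246 = €98.40
Remaining 1507 kWh × €0.464 = €699.25
Energy charge = €898.90; + service €7.68 = €906.58 ≈ €907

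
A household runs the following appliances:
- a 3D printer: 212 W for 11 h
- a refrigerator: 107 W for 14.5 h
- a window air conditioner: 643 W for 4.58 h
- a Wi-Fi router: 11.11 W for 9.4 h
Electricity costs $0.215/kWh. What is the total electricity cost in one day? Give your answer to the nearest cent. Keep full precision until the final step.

3D printer: 212 W × 11 h = 2,332 Wh = 2.332 kWh
refrigerator: 107 W × 14.5 h = 1,552 Wh = 1.552 kWh
window air conditioner: 643 W × 4.58 h = 2,945 Wh = 2.945 kWh
Wi-Fi router: 11.11 W × 9.4 h = 104 Wh = 0.1044 kWh
Total energy = 2.332 + 1.552 + 2.945 + 0.1044 = 6.933 kWh
Cost = 6.933 kWh × $0.215 = $1.49

$1.49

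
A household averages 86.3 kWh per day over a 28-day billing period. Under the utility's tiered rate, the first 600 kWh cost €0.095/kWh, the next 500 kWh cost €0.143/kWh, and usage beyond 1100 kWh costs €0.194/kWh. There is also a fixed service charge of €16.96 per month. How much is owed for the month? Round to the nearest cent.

€400.84

Usage = 86.3 kWh/day × 28 days = 2416.4 kWh
First 600 kWh × €0.095 = €57.00
Next 500 kWh × €0.143 = €71.50
Remaining 1316.4 kWh × €0.194 = €255.38
Energy charge = €383.88; + service €16.96 = €400.84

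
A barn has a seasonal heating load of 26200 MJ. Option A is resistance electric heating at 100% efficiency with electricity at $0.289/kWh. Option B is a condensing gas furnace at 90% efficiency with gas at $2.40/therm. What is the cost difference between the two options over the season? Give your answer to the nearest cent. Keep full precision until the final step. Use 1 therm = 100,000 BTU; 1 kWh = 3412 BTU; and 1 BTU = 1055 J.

Heat load = 26200 MJ = 26,200,000,000 J / 1055 = 24,834,123 BTU
Gas: input = 24,834,123 / 0.90 = 27,593,470 BTU = 275.9 therm → 275.9 × $2.40 = $662.24
Electric: 24,834,123 BTU / 3412 = 7,278 kWh → × $0.289 = $2,103.48
Difference = |$662.24 − $2,103.48| = $1,441.23

$1441.23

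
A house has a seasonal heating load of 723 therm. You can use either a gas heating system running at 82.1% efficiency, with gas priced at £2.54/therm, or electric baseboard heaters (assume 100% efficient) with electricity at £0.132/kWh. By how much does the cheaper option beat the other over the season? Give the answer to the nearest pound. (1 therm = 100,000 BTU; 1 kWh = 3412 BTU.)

Heat load = 723 therm × 100,000 = 72,300,000 BTU
Gas: input = 72,300,000 / 0.821 = 88,063,337 BTU = 880.6 therm → 880.6 × £2.54 = £2,236.81
Electric: 72,300,000 BTU / 3412 = 21,190 kWh → × £0.132 = £2,797.07
Difference = |£2,236.81 − £2,797.07| = £560.26 ≈ £560

£560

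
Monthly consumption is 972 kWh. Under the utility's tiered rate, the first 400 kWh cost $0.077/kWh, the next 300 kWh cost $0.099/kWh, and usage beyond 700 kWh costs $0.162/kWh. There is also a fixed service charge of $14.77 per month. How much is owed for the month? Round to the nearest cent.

$119.33

First 400 kWh × $0.077 = $30.80
Next 300 kWh × $0.099 = $29.70
Remaining 272 kWh × $0.162 = $44.06
Energy charge = $104.56; + service $14.77 = $119.33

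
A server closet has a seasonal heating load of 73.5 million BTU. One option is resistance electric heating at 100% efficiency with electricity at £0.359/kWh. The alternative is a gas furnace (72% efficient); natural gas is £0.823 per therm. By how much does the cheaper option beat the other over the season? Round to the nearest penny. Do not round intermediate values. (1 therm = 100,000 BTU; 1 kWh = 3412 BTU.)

£6893.29

Heat load = 73.5 × 10⁶ BTU = 73,500,000 BTU
Gas: input = 73,500,000 / 0.72 = 102,083,333 BTU = 1,021 therm → 1,021 × £0.823 = £840.15
Electric: 73,500,000 BTU / 3412 = 21,540 kWh → × £0.359 = £7,733.44
Difference = |£840.15 − £7,733.44| = £6,893.29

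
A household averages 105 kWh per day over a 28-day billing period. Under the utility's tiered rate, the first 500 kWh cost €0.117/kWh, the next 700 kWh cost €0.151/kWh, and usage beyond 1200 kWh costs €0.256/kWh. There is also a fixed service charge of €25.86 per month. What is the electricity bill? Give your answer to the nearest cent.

€635.50

Usage = 105 kWh/day × 28 days = 2940 kWh
First 500 kWh × €0.117 = €58.50
Next 700 kWh × €0.151 = €105.70
Remaining 1740 kWh × €0.256 = €445.44
Energy charge = €609.64; + service €25.86 = €635.50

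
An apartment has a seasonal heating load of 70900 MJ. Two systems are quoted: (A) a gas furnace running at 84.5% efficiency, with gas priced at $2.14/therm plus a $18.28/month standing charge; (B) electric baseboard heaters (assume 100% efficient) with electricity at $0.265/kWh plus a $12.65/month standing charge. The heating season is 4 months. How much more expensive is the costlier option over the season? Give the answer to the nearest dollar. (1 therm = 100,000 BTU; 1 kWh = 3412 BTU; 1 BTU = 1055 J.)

Heat load = 70900 MJ = 70,900,000,000 J / 1055 = 67,203,791 BTU
Gas: input = 67,203,791 / 0.845 = 79,531,114 BTU = 795.3 therm → 795.3 × $2.14 = $1,701.97; + 4 × $18.28 standing = $1,775.09
Electric: 67,203,791 BTU / 3412 = 19,700 kWh → × $0.265 = $5,219.52; + 4 × $12.65 standing = $5,270.12
Difference = |$1,775.09 − $5,270.12| = $3,495.03 ≈ $3495

$3495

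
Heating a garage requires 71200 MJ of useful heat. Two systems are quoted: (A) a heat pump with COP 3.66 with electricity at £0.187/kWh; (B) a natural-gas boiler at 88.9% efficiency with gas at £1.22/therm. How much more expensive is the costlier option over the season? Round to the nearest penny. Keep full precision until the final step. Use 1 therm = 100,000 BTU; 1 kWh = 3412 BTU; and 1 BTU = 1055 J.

Heat load = 71200 MJ = 71,200,000,000 J / 1055 = 67,488,152 BTU
Gas: input = 67,488,152 / 0.889 = 75,914,681 BTU = 759.1 therm → 759.1 × £1.22 = £926.16
Heat pump: 67,488,152 BTU / 3412 = 19,780 kWh heat; / 3.66 = 5,404 kWh in → × £0.187 = £1,010.60
Difference = |£926.16 − £1,010.60| = £84.44

£84.44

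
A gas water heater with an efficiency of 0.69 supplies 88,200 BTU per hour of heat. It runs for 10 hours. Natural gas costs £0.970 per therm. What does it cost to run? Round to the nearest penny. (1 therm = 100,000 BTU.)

Heat delivered = 88,200 BTU/h × 10 h = 882,000 BTU
Gas input = 882,000 / 0.69 = 1,278,261 BTU
= 1,278,261 / 100,000 = 12.78 therm
Cost = 12.78 × £0.970/therm = £12.40

£12.40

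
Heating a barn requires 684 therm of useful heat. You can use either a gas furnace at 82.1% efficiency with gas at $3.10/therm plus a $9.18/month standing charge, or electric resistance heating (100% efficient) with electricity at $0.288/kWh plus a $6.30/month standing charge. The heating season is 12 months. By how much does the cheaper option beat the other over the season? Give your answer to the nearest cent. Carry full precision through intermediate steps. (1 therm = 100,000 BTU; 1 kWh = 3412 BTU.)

Heat load = 684 therm × 100,000 = 68,400,000 BTU
Gas: input = 68,400,000 / 0.821 = 83,313,033 BTU = 833.1 therm → 833.1 × $3.10 = $2,582.70; + 12 × $9.18 standing = $2,692.86
Electric: 68,400,000 BTU / 3412 = 20,050 kWh → × $0.288 = $5,773.51; + 12 × $6.30 standing = $5,849.11
Difference = |$2,692.86 − $5,849.11| = $3,156.24

$3156.24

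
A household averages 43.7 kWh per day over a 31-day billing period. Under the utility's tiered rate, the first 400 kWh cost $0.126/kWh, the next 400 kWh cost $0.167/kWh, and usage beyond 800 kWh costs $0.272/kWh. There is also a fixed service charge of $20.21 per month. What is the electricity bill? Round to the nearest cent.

$288.29

Usage = 43.7 kWh/day × 31 days = 1354.7 kWh
First 400 kWh × $0.126 = $50.40
Next 400 kWh × $0.167 = $66.80
Remaining 554.7 kWh × $0.272 = $150.88
Energy charge = $268.08; + service $20.21 = $288.29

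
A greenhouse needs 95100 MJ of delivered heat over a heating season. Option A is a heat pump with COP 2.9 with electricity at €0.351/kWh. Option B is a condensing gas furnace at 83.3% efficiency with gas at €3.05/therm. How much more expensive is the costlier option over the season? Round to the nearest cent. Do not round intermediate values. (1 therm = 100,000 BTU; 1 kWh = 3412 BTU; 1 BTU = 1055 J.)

Heat load = 95100 MJ = 95,100,000,000 J / 1055 = 90,142,180 BTU
Gas: input = 90,142,180 / 0.833 = 108,213,902 BTU = 1,082 therm → 1,082 × €3.05 = €3,300.52
Heat pump: 90,142,180 BTU / 3412 = 26,420 kWh heat; / 2.9 = 9,110 kWh in → × €0.351 = €3,197.63
Difference = |€3,300.52 − €3,197.63| = €102.89

€102.89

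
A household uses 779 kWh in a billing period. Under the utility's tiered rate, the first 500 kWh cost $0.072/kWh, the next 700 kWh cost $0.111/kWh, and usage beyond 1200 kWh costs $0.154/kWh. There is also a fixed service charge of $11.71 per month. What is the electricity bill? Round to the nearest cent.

$78.68

First 500 kWh × $0.072 = $36.00
Next 279 kWh × $0.111 = $30.97
Remaining tier: 0 kWh (not reached)
Energy charge = $66.97; + service $11.71 = $78.68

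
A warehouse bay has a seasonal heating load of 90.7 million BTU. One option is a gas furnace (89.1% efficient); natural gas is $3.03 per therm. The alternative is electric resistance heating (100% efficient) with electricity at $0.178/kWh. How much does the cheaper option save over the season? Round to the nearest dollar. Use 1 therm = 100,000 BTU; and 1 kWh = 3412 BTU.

$1647

Heat load = 90.7 × 10⁶ BTU = 90,700,000 BTU
Gas: input = 90,700,000 / 0.891 = 101,795,735 BTU = 1,018 therm → 1,018 × $3.03 = $3,084.41
Electric: 90,700,000 BTU / 3412 = 26,580 kWh → × $0.178 = $4,731.71
Difference = |$3,084.41 − $4,731.71| = $1,647.30 ≈ $1647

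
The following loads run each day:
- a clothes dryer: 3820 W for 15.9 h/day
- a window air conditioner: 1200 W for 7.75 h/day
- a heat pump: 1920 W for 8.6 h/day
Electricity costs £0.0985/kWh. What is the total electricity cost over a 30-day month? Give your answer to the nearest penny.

£255.76

clothes dryer: 3820 W × 15.9 h × 30 d = 1,822,140 Wh = 1,822 kWh
window air conditioner: 1200 W × 7.75 h × 30 d = 279,000 Wh = 279 kWh
heat pump: 1920 W × 8.6 h × 30 d = 495,360 Wh = 495.4 kWh
Total energy = 1,822 + 279 + 495.4 = 2,596 kWh
Cost = 2,596 kWh × £0.0985 = £255.76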